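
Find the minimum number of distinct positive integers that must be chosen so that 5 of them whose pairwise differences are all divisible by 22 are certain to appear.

Integers whose pairwise differences are multiples of 22 are exactly those sharing a remainder mod 22. By the pigeonhole principle, the 22 residue classes mod 22 are the pigeonholes.
With 88 integers one could put 4 in each residue class and have no class reach 5.
The 89th integer pushes some class to 5, so 22·4 + 1 = 89.

89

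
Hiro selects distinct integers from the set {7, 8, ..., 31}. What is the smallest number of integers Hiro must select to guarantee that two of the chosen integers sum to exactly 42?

A set avoiding the sum 42 can contain at most one of each pair {x, 42−x}, plus the 5 elements whose complement lies outside the range or equal to its own complement.
The integers 7, …, 21 (15 of them) are such a set: any two sum to at least 7+8 = 15 and at most 20+21 = 41 < 42.
By the pigeonhole principle, any 16th integer completes one of the 10 pairs, so 16 choices force a sum of 42.

16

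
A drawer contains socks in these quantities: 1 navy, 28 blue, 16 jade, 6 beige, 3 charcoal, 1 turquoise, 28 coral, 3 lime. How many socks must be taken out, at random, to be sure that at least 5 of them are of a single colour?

25

By the pigeonhole principle, the 8 colours are the holes; the socks drawn are the pigeons.
To avoid 5 of any one colour, the worst case takes at most 4 of each colour, or every sock of a colour that has fewer than 4.
That gives 1 + 4 + 4 + 4 + 3 + 1 + 4 + 3 = 24 socks with no colour reaching 5.
The next sock forces some colour to 5, so 24 + 1 = 25.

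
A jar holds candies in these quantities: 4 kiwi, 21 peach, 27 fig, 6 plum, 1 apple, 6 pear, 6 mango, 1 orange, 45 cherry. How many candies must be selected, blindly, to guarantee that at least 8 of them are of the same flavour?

46

The 9 flavours are the holes; the candies drawn are the pigeons.
To avoid 8 of any one flavour, the worst case takes at most 7 of each flavour, or every candy of a flavour that has fewer than 7.
That gives 4 + 7 + 7 + 6 + 1 + 6 + 6 + 1 + 7 = 45 candies with no flavour reaching 8.
The next candy forces some flavour to 8, so 45 + 1 = 46.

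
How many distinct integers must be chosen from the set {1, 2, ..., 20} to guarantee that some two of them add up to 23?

Group the elements by complementary pair {x, 23−x}: {3,20}, {4,19}, {5,18}, …, giving 9 two-element pairs and 2 integers whose partner 23−x falls outside [1,20].
Pigeonhole: treating each of those 11 groups as a pigeonhole, one can pick one integer per group — 11 integers — with no two summing to 23.
The 12th integer lands in an occupied pair, forcing a sum of 23.

12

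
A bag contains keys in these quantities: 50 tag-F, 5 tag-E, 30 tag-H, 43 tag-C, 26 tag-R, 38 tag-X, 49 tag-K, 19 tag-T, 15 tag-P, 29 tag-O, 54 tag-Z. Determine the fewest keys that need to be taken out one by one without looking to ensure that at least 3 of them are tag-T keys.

342

In the worst case for collecting tag-T keys, every non-tag-T key comes out first.
There are 50 + 5 + 30 + 43 + 26 + 38 + 49 + 15 + 29 + 54 = 339 non-tag-T keys altogether.
After those, each further key must be tag-T, so 339 + 3 = 342 draws guarantee 3 tag-T keys.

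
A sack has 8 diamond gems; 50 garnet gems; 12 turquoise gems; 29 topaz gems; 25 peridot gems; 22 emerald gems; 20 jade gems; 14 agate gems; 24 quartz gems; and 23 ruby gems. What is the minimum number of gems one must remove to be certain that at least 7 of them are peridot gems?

In the worst case for collecting peridot gems, every non-peridot gem comes out first.
There are 8 + 50 + 12 + 29 + 22 + 20 + 14 + 24 + 23 = 202 non-peridot gems altogether.
After those, each further gem must be peridot, so 202 + 7 = 209 draws guarantee 7 peridot gems.

209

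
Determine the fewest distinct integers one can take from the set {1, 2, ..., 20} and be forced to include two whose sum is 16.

14

Two chosen integers sum to 16 exactly when both halves of some pair {x, 16−x} with 1 ≤ x ≤ 16−x ≤ 15 are chosen — 7 such pairs.
The remaining 6 elements (those with no distinct partner in range) can never complete a 16-sum, so the worst case takes all of them and one from each pair: 6 + 7 = 13.
The 14th integer has to be the second member of some pair, so 13 + 1 = 14.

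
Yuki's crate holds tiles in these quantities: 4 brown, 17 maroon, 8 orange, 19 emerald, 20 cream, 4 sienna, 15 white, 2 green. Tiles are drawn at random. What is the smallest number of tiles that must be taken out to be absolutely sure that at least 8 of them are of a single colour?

An adversary could hand out at most 7 tiles per colour (brown, sienna, green run out sooner): 4 + 7 + 7 + 7 + 7 + 4 + 7 + 2 = 45 tiles and still no colour has 8.
One more tile lands in a colour already at 7, so 46 draws are enough and 45 are not.

46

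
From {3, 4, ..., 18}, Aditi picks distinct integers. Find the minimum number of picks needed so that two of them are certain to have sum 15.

12

Group the elements by complementary pair {x, 15−x}: {3,12}, {4,11}, {5,10}, …, giving 5 two-element pairs and 6 integers whose partner 15−x falls outside [3,18].
Treating each of those 11 groups as a pigeonhole, one can pick one integer per group — 11 integers — with no two summing to 15.
The 12th integer lands in an occupied pair, forcing a sum of 15.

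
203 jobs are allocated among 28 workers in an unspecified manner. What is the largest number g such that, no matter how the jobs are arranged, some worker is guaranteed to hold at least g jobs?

8

Pigeonhole: the 28 workers are the holes and the 203 jobs are the pigeons.
If every worker held at most 7 jobs, the total would be at most 28 × 7 = 196, which is less than 203.
So some worker holds at least ⌈203/28⌉ = 8 jobs.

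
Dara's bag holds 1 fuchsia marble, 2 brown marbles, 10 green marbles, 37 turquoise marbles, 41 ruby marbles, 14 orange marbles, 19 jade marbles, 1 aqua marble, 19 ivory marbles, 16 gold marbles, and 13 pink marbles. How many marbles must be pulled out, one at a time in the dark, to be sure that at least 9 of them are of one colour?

69

By the pigeonhole principle, put each drawn marble into a box by colour. The largest draw with every box below 9 takes min(count, 8) from each colour; colours with fewer than 8 contribute all they have.
Σ min(cᵢ, 8) = 1 + 2 + 8 + 8 + 8 + 8 + 8 + 1 + 8 + 8 + 8 = 68.
Draw number 68 + 1 = 69 must push one box to 9.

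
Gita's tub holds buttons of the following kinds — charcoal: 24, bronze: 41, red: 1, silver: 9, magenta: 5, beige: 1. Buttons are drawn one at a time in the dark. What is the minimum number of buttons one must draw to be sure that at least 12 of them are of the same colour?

39

By pigeonhole, the 6 colours are the holes; the buttons drawn are the pigeons.
To avoid 12 of any one colour, the worst case takes at most 11 of each colour, or every button of a colour that has fewer than 11.
That gives 11 + 11 + 1 + 9 + 5 + 1 = 38 buttons with no colour reaching 12.
The next button forces some colour to 12, so 38 + 1 = 39.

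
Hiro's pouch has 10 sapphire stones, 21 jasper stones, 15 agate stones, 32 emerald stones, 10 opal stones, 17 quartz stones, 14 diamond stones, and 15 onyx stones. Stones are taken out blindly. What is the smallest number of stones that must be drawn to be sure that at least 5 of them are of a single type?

An adversary could hand out at most 4 stones per type: 4 + 4 + 4 + 4 + 4 + 4 + 4 + 4 = 32 stones and still no type has 5.
One more stone lands in a type already at 4, so 33 draws are enough and 32 are not.

33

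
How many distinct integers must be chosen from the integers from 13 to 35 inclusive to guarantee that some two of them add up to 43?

15

A set avoiding the sum 43 can contain at most one of each pair {x, 43−x}, plus the 5 elements whose complement lies outside the range.
The integers 22, …, 35 (14 of them) are such a set: any two sum to at least 22+23 = 45 > 43.
Any 15th integer completes one of the 9 pairs, so 15 choices force a sum of 43.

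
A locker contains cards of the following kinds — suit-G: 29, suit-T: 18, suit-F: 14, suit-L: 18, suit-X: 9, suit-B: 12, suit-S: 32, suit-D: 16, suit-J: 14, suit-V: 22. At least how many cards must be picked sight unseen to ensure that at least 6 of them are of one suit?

51

The 10 suits are the holes; the cards drawn are the pigeons.
To avoid 6 of any one suit, the worst case takes at most 5 of each suit.
That gives 5 + 5 + 5 + 5 + 5 + 5 + 5 + 5 + 5 + 5 = 50 cards with no suit reaching 6.
The next card forces some suit to 6, so 50 + 1 = 51.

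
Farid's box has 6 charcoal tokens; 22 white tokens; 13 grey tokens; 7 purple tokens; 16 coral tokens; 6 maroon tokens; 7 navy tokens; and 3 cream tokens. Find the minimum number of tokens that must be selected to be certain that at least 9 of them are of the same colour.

Put each drawn token into a box by colour. The largest draw with every box below 9 takes min(count, 8) from each colour; colours with fewer than 8 contribute all they have.
Σ min(cᵢ, 8) = 6 + 8 + 8 + 7 + 8 + 6 + 7 + 3 = 53.
Draw number 53 + 1 = 54 must push one box to 9.

54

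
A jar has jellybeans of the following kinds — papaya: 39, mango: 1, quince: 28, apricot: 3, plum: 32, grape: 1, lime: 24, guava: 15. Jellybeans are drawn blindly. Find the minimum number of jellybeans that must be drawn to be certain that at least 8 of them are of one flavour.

41

By the pigeonhole principle, put each drawn jellybean into a box by flavour. The largest draw with every box below 8 takes min(count, 7) from each flavour; flavours with fewer than 7 contribute all they have.
Σ min(cᵢ, 7) = 7 + 1 + 7 + 3 + 7 + 1 + 7 + 7 = 40.
Draw number 40 + 1 = 41 must push one box to 8.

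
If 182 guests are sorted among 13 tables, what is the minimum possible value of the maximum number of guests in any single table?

14

By pigeonhole, the 13 tables are the holes and the 182 guests are the pigeons.
If every table held at most 13 guests, the total would be at most 13 × 13 = 169, which is less than 182.
So some table holds at least ⌈182/13⌉ = 14 guests.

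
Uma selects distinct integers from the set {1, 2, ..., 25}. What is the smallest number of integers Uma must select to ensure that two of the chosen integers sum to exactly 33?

17

Group the elements by complementary pair {x, 33−x}: {8,25}, {9,24}, {10,23}, …, giving 9 two-element pairs and 7 integers whose partner 33−x falls outside [1,25].
By the pigeonhole principle, treating each of those 16 groups as a pigeonhole, one can pick one integer per group — 16 integers — with no two summing to 33.
The 17th integer lands in an occupied pair, forcing a sum of 33.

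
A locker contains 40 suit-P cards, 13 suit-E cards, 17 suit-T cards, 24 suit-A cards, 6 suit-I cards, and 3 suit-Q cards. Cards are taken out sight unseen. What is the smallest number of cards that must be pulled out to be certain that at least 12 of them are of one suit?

54

An adversary could hand out at most 11 cards per suit (suit-I, suit-Q run out sooner): 11 + 11 + 11 + 11 + 6 + 3 = 53 cards and still no suit has 12.
One more card lands in a suit already at 11, so 54 draws are enough and 53 are not.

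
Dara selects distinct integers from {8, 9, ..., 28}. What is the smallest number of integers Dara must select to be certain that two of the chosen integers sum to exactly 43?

A set avoiding the sum 43 can contain at most one of each pair {x, 43−x}, plus the 7 elements whose complement lies outside the range.
The integers 8, …, 21 (14 of them) are such a set: any two sum to at least 8+9 = 17 and at most 20+21 = 41 < 43.
Any 15th integer completes one of the 7 pairs, so 15 choices force a sum of 43.

15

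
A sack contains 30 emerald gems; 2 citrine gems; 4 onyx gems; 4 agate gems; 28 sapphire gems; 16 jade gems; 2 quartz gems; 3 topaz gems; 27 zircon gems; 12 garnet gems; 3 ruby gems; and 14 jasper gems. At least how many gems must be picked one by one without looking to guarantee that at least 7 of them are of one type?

55

By the pigeonhole principle, the 12 types are the holes; the gems drawn are the pigeons.
To avoid 7 of any one type, the worst case takes at most 6 of each type, or every gem of a type that has fewer than 6.
That gives 6 + 2 + 4 + 4 + 6 + 6 + 2 + 3 + 6 + 6 + 3 + 6 = 54 gems with no type reaching 7.
The next gem forces some type to 7, so 54 + 1 = 55.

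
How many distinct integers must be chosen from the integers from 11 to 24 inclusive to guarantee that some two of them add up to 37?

Two chosen integers sum to 37 exactly when both halves of some pair {x, 37−x} with 13 ≤ x ≤ 37−x ≤ 24 are chosen — 6 such pairs.
The remaining 2 elements (those with no distinct partner in range) can never complete a 37-sum, so the worst case takes all of them and one from each pair: 2 + 6 = 8.
By the pigeonhole principle, the 9th integer has to be the second member of some pair, so 8 + 1 = 9.

9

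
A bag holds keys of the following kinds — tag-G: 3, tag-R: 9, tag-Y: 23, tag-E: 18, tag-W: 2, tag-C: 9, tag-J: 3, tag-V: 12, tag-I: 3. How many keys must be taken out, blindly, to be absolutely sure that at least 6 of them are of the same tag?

An adversary could hand out at most 5 keys per tag (4 tags run out sooner): 3 + 5 + 5 + 5 + 2 + 5 + 3 + 5 + 3 = 36 keys and still no tag has 6.
By pigeonhole, one more key lands in a tag already at 5, so 37 draws are enough and 36 are not.

37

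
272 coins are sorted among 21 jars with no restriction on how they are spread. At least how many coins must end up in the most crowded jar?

13

The 21 jars are the holes and the 272 coins are the pigeons.
If every jar held at most 12 coins, the total would be at most 21 × 12 = 252, which is less than 272.
So some jar holds at least ⌈272/21⌉ = 13 coins.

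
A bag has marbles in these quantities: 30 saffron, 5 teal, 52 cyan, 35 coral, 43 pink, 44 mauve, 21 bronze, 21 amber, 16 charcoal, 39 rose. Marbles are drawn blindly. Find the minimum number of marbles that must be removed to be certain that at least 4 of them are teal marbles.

305

In the worst case for collecting teal marbles, every non-teal marble comes out first.
There are 30 + 52 + 35 + 43 + 44 + 21 + 21 + 16 + 39 = 301 non-teal marbles altogether.
After those, each further marble must be teal, so 301 + 4 = 305 draws guarantee 4 teal marbles.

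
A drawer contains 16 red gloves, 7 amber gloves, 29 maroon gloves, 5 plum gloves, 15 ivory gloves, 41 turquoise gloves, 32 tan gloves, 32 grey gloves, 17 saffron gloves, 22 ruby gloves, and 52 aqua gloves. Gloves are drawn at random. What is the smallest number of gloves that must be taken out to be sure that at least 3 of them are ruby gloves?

In the worst case for collecting ruby gloves, every non-ruby glove comes out first.
There are 16 + 7 + 29 + 5 + 15 + 41 + 32 + 32 + 17 + 52 = 246 non-ruby gloves altogether.
After those, each further glove must be ruby, so 246 + 3 = 249 draws guarantee 3 ruby gloves.

249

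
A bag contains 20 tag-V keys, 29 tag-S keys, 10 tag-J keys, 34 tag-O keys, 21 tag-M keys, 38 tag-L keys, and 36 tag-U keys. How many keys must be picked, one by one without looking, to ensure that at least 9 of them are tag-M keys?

176

In the worst case for collecting tag-M keys, every non-tag-M key comes out first.
There are 20 + 29 + 10 + 34 + 38 + 36 = 167 non-tag-M keys altogether.
After those, each further key must be tag-M, so 167 + 9 = 176 draws guarantee 9 tag-M keys.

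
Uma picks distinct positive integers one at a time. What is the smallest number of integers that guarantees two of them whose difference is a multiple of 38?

Integers whose pairwise differences are multiples of 38 are exactly those sharing a remainder mod 38. Pigeonhole: the 38 residue classes mod 38 are the pigeonholes.
With 38 integers one could put 1 in each residue class and have no class reach 2.
The 39th integer pushes some class to 2, so 38·1 + 1 = 39.

39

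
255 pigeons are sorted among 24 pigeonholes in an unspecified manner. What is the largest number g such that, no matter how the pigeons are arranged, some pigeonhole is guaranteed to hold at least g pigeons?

By pigeonhole, the 24 pigeonholes are the holes and the 255 pigeons are the pigeons.
If every pigeonhole held at most 10 pigeons, the total would be at most 24 × 10 = 240, which is less than 255.
So some pigeonhole holds at least ⌈255/24⌉ = 11 pigeons.

11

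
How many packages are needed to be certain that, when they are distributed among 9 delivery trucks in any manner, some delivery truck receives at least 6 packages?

46

With 45 packages one could put exactly 5 in each of the 9 delivery trucks, and no delivery truck would reach 6.
Pigeonhole: one more package must land in a delivery truck that already has 5, giving it 6.
So 9 × 5 + 1 = 46 packages are required.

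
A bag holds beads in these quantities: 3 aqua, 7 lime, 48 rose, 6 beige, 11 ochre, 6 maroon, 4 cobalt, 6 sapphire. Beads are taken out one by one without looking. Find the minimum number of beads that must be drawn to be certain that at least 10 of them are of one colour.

51

By the pigeonhole principle, the 8 colours are the holes; the beads drawn are the pigeons.
To avoid 10 of any one colour, the worst case takes at most 9 of each colour, or every bead of a colour that has fewer than 9.
That gives 3 + 7 + 9 + 6 + 9 + 6 + 4 + 6 = 50 beads with no colour reaching 10.
The next bead forces some colour to 10, so 50 + 1 = 51.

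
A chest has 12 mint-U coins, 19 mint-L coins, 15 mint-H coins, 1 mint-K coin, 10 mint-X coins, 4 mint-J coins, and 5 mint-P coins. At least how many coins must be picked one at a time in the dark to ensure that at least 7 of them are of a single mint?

By pigeonhole, put each drawn coin into a box by mint. The largest draw with every box below 7 takes min(count, 6) from each mint; mints with fewer than 6 contribute all they have.
Σ min(cᵢ, 6) = 6 + 6 + 6 + 1 + 6 + 4 + 5 = 34.
Draw number 34 + 1 = 35 must push one box to 7.

35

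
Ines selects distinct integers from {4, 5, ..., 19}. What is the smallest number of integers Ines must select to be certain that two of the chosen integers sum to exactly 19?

Two chosen integers sum to 19 exactly when both halves of some pair {x, 19−x} with 4 ≤ x ≤ 19−x ≤ 15 are chosen — 6 such pairs.
The remaining 4 elements (those with no distinct partner in range) can never complete a 19-sum, so the worst case takes all of them and one from each pair: 4 + 6 = 10.
Pigeonhole: the 11th integer has to be the second member of some pair, so 10 + 1 = 11.

11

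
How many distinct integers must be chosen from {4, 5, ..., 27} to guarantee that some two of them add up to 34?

Group the elements by complementary pair {x, 34−x}: {7,27}, {8,26}, {9,25}, …, giving 10 two-element pairs, the single value 17 (it cannot pair with itself since the integers are distinct), and 3 integers whose partner 34−x falls outside [4,27].
Treating each of those 14 groups as a pigeonhole, one can pick one integer per group — 14 integers — with no two summing to 34.
The 15th integer lands in an occupied pair, forcing a sum of 34.

15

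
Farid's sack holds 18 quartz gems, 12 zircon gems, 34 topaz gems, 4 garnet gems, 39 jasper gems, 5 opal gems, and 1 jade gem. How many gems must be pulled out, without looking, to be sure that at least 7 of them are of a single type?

An adversary could hand out at most 6 gems per type (garnet, opal, jade run out sooner): 6 + 6 + 6 + 4 + 6 + 5 + 1 = 34 gems and still no type has 7.
Pigeonhole: one more gem lands in a type already at 6, so 35 draws are enough and 34 are not.

35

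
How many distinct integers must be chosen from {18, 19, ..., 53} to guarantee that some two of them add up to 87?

A set avoiding the sum 87 can contain at most one of each pair {x, 87−x}, plus the 16 elements whose complement lies outside the range.
The integers 18, …, 43 (26 of them) are such a set: any two sum to at least 18+19 = 37 and at most 42+43 = 85 < 87.
By the pigeonhole principle, any 27th integer completes one of the 10 pairs, so 27 choices force a sum of 87.

27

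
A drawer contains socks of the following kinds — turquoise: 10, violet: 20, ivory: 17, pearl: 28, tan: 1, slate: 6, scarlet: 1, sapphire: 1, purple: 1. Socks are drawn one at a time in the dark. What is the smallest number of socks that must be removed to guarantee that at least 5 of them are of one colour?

An adversary could hand out at most 4 socks per colour (4 colours run out sooner): 4 + 4 + 4 + 4 + 1 + 4 + 1 + 1 + 1 = 24 socks and still no colour has 5.
By pigeonhole, one more sock lands in a colour already at 4, so 25 draws are enough and 24 are not.

25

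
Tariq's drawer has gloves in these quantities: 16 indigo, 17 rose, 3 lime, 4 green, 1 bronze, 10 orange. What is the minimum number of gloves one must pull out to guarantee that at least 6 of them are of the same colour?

24

The 6 colours are the holes; the gloves drawn are the pigeons.
To avoid 6 of any one colour, the worst case takes at most 5 of each colour, or every glove of a colour that has fewer than 5.
That gives 5 + 5 + 3 + 4 + 1 + 5 = 23 gloves with no colour reaching 6.
The next glove forces some colour to 6, so 23 + 1 = 24.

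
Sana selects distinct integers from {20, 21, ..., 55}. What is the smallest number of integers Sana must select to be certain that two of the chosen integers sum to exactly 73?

20

Two chosen integers sum to 73 exactly when both halves of some pair {x, 73−x} with 20 ≤ x ≤ 73−x ≤ 53 are chosen — 17 such pairs.
The remaining 2 elements (those with no distinct partner in range) can never complete a 73-sum, so the worst case takes all of them and one from each pair: 2 + 17 = 19.
The 20th integer has to be the second member of some pair, so 19 + 1 = 20.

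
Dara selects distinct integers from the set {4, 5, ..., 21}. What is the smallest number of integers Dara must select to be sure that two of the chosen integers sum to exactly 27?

Two chosen integers sum to 27 exactly when both halves of some pair {x, 27−x} with 6 ≤ x ≤ 27−x ≤ 21 are chosen — 8 such pairs.
The remaining 2 elements (those with no distinct partner in range) can never complete a 27-sum, so the worst case takes all of them and one from each pair: 2 + 8 = 10.
The 11th integer has to be the second member of some pair, so 10 + 1 = 11.

11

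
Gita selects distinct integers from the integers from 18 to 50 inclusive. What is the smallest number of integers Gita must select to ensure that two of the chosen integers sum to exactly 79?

Two chosen integers sum to 79 exactly when both halves of some pair {x, 79−x} with 29 ≤ x ≤ 79−x ≤ 50 are chosen — 11 such pairs.
The remaining 11 elements (those with no distinct partner in range) can never complete a 79-sum, so the worst case takes all of them and one from each pair: 11 + 11 = 22.
The 23rd integer has to be the second member of some pair, so 22 + 1 = 23.

23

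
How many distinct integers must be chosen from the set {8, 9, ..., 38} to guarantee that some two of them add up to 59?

Two chosen integers sum to 59 exactly when both halves of some pair {x, 59−x} with 21 ≤ x ≤ 59−x ≤ 38 are chosen — 9 such pairs.
The remaining 13 elements (those with no distinct partner in range) can never complete a 59-sum, so the worst case takes all of them and one from each pair: 13 + 9 = 22.
By pigeonhole, the 23rd integer has to be the second member of some pair, so 22 + 1 = 23.

23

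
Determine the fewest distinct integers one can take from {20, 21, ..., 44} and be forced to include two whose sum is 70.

17

Group the elements by complementary pair {x, 70−x}: {26,44}, {27,43}, {28,42}, …, giving 9 two-element pairs; the single value 35 (it cannot pair with itself since the integers are distinct); and 6 integers whose partner 70−x falls outside [20,44].
Treating each of those 16 groups as a pigeonhole, one can pick one integer per group — 16 integers — with no two summing to 70.
The 17th integer lands in an occupied pair, forcing a sum of 70.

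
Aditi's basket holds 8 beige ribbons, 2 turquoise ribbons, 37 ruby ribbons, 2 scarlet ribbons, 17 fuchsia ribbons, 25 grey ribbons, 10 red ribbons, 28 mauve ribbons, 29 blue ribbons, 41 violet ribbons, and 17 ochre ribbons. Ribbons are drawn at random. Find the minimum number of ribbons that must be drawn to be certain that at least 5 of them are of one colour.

By the pigeonhole principle, put each drawn ribbon into a box by colour. The largest draw with every box below 5 takes min(count, 4) from each colour; colours with fewer than 4 contribute all they have.
Σ min(cᵢ, 4) = 4 + 2 + 4 + 2 + 4 + 4 + 4 + 4 + 4 + 4 + 4 = 40.
Draw number 40 + 1 = 41 must push one box to 5.

41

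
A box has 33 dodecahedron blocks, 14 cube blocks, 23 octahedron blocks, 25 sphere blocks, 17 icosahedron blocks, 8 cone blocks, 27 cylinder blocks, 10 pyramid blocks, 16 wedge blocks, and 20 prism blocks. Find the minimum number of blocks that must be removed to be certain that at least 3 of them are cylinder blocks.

169

In the worst case for collecting cylinder blocks, every non-cylinder block comes out first.
There are 33 + 14 + 23 + 25 + 17 + 8 + 10 + 16 + 20 = 166 non-cylinder blocks altogether.
After those, each further block must be cylinder, so 166 + 3 = 169 draws guarantee 3 cylinder blocks.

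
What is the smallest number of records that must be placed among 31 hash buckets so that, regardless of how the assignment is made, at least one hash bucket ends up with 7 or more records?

187

With 186 records one could put exactly 6 in each of the 31 hash buckets, and no hash bucket would reach 7.
One more record must land in a hash bucket that already has 6, giving it 7.
So 31 × 6 + 1 = 187 records are required.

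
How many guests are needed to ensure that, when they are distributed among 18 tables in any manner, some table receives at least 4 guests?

55

With 54 guests one could put exactly 3 in each of the 18 tables, and no table would reach 4.
By pigeonhole, one more guest must land in a table that already has 3, giving it 4.
So 18 × 3 + 1 = 55 guests are required.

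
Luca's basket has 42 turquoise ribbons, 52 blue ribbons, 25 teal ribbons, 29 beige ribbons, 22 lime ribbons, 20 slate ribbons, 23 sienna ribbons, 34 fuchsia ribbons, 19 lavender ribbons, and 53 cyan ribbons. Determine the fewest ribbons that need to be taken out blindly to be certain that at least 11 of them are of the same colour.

By the pigeonhole principle, put each drawn ribbon into a box by colour. The largest draw with every box below 11 takes min(count, 10) from each colour.
Σ min(cᵢ, 10) = 10 + 10 + 10 + 10 + 10 + 10 + 10 + 10 + 10 + 10 = 100.
Draw number 100 + 1 = 101 must push one box to 11.

101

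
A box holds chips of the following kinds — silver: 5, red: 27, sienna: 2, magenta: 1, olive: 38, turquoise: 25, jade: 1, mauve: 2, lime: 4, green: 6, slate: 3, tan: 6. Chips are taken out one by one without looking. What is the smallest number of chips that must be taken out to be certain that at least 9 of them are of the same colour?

55

The 12 colours are the holes; the chips drawn are the pigeons.
To avoid 9 of any one colour, the worst case takes at most 8 of each colour, or every chip of a colour that has fewer than 8.
That gives 5 + 8 + 2 + 1 + 8 + 8 + 1 + 2 + 4 + 6 + 3 + 6 = 54 chips with no colour reaching 9.
The next chip forces some colour to 9, so 54 + 1 = 55.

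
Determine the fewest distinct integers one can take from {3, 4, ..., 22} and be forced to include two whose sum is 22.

13

A set avoiding the sum 22 can contain at most one of each pair {x, 22−x}, plus the 4 elements whose complement lies outside the range or equal to its own complement.
The integers 11, …, 22 (12 of them) are such a set: any two sum to at least 11+12 = 23 > 22.
By pigeonhole, any 13th integer completes one of the 8 pairs, so 13 choices force a sum of 22.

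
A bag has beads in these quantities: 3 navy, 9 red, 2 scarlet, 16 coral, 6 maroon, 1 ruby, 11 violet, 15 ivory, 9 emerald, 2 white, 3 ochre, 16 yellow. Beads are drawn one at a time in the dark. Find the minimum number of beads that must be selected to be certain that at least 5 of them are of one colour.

Put each drawn bead into a box by colour. The largest draw with every box below 5 takes min(count, 4) from each colour; colours with fewer than 4 contribute all they have.
Σ min(cᵢ, 4) = 3 + 4 + 2 + 4 + 4 + 1 + 4 + 4 + 4 + 2 + 3 + 4 = 39.
Draw number 39 + 1 = 40 must push one box to 5.

40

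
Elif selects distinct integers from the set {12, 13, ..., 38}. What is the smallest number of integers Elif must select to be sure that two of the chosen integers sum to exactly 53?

16

Group the elements by complementary pair {x, 53−x}: {15,38}, {16,37}, {17,36}, …, giving 12 two-element pairs and 3 integers whose partner 53−x falls outside [12,38].
Treating each of those 15 groups as a pigeonhole, one can pick one integer per group — 15 integers — with no two summing to 53.
The 16th integer lands in an occupied pair, forcing a sum of 53.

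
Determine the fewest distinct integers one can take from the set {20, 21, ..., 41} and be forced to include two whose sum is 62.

13

Group the elements by complementary pair {x, 62−x}: {21,41}, {22,40}, {23,39}, …, giving 10 two-element pairs, the single value 31 (it cannot pair with itself since the integers are distinct), and 1 integer whose partner 62−x falls outside [20,41].
By pigeonhole, treating each of those 12 groups as a pigeonhole, one can pick one integer per group — 12 integers — with no two summing to 62.
The 13th integer lands in an occupied pair, forcing a sum of 62.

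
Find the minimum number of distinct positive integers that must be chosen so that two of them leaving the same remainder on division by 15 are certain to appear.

16

The 15 residue classes mod 15 are the pigeonholes.
With 15 integers one could put 1 in each residue class and have no class reach 2.
The 16th integer pushes some class to 2, so 15·1 + 1 = 16.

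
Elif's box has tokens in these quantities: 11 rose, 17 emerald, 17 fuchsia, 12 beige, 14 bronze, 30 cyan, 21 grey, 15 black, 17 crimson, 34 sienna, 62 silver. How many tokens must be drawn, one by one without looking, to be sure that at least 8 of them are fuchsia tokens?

241

In the worst case for collecting fuchsia tokens, every non-fuchsia token comes out first.
There are 11 + 17 + 12 + 14 + 30 + 21 + 15 + 17 + 34 + 62 = 233 non-fuchsia tokens altogether.
After those, each further token must be fuchsia, so 233 + 8 = 241 draws guarantee 8 fuchsia tokens.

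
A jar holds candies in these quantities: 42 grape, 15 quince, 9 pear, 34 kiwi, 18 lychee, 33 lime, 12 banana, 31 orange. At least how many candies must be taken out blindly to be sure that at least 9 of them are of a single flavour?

65

The 8 flavours are the holes; the candies drawn are the pigeons.
To avoid 9 of any one flavour, the worst case takes at most 8 of each flavour.
That gives 8 + 8 + 8 + 8 + 8 + 8 + 8 + 8 = 64 candies with no flavour reaching 9.
The next candy forces some flavour to 9, so 64 + 1 = 65.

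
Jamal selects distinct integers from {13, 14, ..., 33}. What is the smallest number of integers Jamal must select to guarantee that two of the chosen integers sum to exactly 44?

13

Group the elements by complementary pair {x, 44−x}: {13,31}, {14,30}, {15,29}, …, giving 9 two-element pairs, the single value 22 (it cannot pair with itself since the integers are distinct), and 2 integers whose partner 44−x falls outside [13,33].
Treating each of those 12 groups as a pigeonhole, one can pick one integer per group — 12 integers — with no two summing to 44.
The 13th integer lands in an occupied pair, forcing a sum of 44.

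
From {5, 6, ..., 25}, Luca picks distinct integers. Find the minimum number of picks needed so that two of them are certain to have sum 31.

Group the elements by complementary pair {x, 31−x}: {6,25}, {7,24}, {8,23}, …, giving 10 two-element pairs and 1 integer whose partner 31−x falls outside [5,25].
Treating each of those 11 groups as a pigeonhole, one can pick one integer per group — 11 integers — with no two summing to 31.
The 12th integer lands in an occupied pair, forcing a sum of 31.

12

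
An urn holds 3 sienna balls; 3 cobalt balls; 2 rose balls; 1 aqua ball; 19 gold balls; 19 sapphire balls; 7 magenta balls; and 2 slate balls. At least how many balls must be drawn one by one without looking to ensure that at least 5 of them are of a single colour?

An adversary could hand out at most 4 balls per colour (5 colours run out sooner): 3 + 3 + 2 + 1 + 4 + 4 + 4 + 2 = 23 balls and still no colour has 5.
One more ball lands in a colour already at 4, so 24 draws are enough and 23 are not.

24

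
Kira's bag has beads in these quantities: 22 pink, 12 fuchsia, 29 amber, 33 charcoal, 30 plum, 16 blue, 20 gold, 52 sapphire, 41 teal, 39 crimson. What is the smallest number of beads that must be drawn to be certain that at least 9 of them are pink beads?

281

In the worst case for collecting pink beads, every non-pink bead comes out first.
There are 12 + 29 + 33 + 30 + 16 + 20 + 52 + 41 + 39 = 272 non-pink beads altogether.
After those, each further bead must be pink, so 272 + 9 = 281 draws guarantee 9 pink beads.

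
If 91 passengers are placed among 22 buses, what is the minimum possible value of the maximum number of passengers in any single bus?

The 22 buses are the holes and the 91 passengers are the pigeons.
If every bus held at most 4 passengers, the total would be at most 22 × 4 = 88, which is less than 91.
So some bus holds at least ⌈91/22⌉ = 5 passengers.

5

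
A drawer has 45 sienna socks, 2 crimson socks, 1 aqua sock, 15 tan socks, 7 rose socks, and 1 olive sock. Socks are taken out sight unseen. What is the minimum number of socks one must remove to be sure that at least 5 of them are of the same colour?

17

Pigeonhole: put each drawn sock into a box by colour. The largest draw with every box below 5 takes min(count, 4) from each colour; colours with fewer than 4 contribute all they have.
Σ min(cᵢ, 4) = 4 + 2 + 1 + 4 + 4 + 1 = 16.
Draw number 16 + 1 = 17 must push one box to 5.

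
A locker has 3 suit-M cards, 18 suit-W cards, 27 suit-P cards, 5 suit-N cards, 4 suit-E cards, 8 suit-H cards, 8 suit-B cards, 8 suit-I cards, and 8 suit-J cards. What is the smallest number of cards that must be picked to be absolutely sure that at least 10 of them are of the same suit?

63

An adversary could hand out at most 9 cards per suit (7 suits run out sooner): 3 + 9 + 9 + 5 + 4 + 8 + 8 + 8 + 8 = 62 cards and still no suit has 10.
One more card lands in a suit already at 9, so 63 draws are enough and 62 are not.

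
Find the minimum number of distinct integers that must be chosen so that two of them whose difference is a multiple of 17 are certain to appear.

18

Integers whose pairwise differences are multiples of 17 are exactly those sharing a remainder mod 17. The 17 residue classes mod 17 are the pigeonholes.
With 17 integers one could put 1 in each residue class and have no class reach 2.
The 18th integer pushes some class to 2, so 17·1 + 1 = 18.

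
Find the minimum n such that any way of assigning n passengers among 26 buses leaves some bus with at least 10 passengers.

With 234 passengers one could put exactly 9 in each of the 26 buses, and no bus would reach 10.
One more passenger must land in a bus that already has 9, giving it 10.
So 26 × 9 + 1 = 235 passengers are required.

235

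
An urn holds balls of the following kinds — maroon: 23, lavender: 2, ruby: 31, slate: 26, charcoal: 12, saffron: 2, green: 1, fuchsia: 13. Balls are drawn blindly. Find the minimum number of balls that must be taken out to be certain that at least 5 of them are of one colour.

26

An adversary could hand out at most 4 balls per colour (lavender, saffron, green run out sooner): 4 + 2 + 4 + 4 + 4 + 2 + 1 + 4 = 25 balls and still no colour has 5.
By the pigeonhole principle, one more ball lands in a colour already at 4, so 26 draws are enough and 25 are not.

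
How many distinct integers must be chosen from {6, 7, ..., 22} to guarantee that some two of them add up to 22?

13

Two chosen integers sum to 22 exactly when both halves of some pair {x, 22−x} with 6 ≤ x ≤ 22−x ≤ 16 are chosen — 5 such pairs.
The remaining 7 elements (those with no distinct partner in range) can never complete a 22-sum, so the worst case takes all of them and one from each pair: 7 + 5 = 12.
By pigeonhole, the 13th integer has to be the second member of some pair, so 12 + 1 = 13.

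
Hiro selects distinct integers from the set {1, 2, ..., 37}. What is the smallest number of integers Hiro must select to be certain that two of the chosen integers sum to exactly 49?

Group the elements by complementary pair {x, 49−x}: {12,37}, {13,36}, {14,35}, …, giving 13 two-element pairs and 11 integers whose partner 49−x falls outside [1,37].
By pigeonhole, treating each of those 24 groups as a pigeonhole, one can pick one integer per group — 24 integers — with no two summing to 49.
The 25th integer lands in an occupied pair, forcing a sum of 49.

25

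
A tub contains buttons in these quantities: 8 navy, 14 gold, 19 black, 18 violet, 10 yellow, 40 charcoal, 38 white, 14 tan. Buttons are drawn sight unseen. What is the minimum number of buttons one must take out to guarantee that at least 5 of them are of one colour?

Put each drawn button into a box by colour. The largest draw with every box below 5 takes min(count, 4) from each colour.
Σ min(cᵢ, 4) = 4 + 4 + 4 + 4 + 4 + 4 + 4 + 4 = 32.
Draw number 32 + 1 = 33 must push one box to 5.

33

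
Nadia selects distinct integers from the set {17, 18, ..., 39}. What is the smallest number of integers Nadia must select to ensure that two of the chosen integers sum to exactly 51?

Two chosen integers sum to 51 exactly when both halves of some pair {x, 51−x} with 17 ≤ x ≤ 51−x ≤ 34 are chosen — 9 such pairs.
The remaining 5 elements (those with no distinct partner in range) can never complete a 51-sum, so the worst case takes all of them and one from each pair: 5 + 9 = 14.
The 15th integer has to be the second member of some pair, so 14 + 1 = 15.

15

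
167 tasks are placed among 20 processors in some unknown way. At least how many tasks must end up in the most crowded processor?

9

The 20 processors are the holes and the 167 tasks are the pigeons.
If every processor held at most 8 tasks, the total would be at most 20 × 8 = 160, which is less than 167.
So some processor holds at least ⌈167/20⌉ = 9 tasks.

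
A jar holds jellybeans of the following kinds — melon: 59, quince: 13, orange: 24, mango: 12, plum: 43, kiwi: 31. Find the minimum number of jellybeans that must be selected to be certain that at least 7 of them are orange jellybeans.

In the worst case for collecting orange jellybeans, every non-orange jellybean comes out first.
There are 59 + 13 + 12 + 43 + 31 = 158 non-orange jellybeans altogether.
After those, each further jellybean must be orange, so 158 + 7 = 165 draws guarantee 7 orange jellybeans.

165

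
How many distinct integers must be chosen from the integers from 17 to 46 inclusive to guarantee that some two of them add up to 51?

A set avoiding the sum 51 can contain at most one of each pair {x, 51−x}, plus the 12 elements whose complement lies outside the range.
The integers 26, …, 46 (21 of them) are such a set: any two sum to at least 26+27 = 53 > 51.
Pigeonhole: any 22nd integer completes one of the 9 pairs, so 22 choices force a sum of 51.

22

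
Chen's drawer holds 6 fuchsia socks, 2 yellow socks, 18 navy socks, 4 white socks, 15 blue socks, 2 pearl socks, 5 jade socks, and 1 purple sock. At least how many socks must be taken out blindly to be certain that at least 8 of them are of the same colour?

Pigeonhole: the 8 colours are the holes; the socks drawn are the pigeons.
To avoid 8 of any one colour, the worst case takes at most 7 of each colour, or every sock of a colour that has fewer than 7.
That gives 6 + 2 + 7 + 4 + 7 + 2 + 5 + 1 = 34 socks with no colour reaching 8.
The next sock forces some colour to 8, so 34 + 1 = 35.

35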